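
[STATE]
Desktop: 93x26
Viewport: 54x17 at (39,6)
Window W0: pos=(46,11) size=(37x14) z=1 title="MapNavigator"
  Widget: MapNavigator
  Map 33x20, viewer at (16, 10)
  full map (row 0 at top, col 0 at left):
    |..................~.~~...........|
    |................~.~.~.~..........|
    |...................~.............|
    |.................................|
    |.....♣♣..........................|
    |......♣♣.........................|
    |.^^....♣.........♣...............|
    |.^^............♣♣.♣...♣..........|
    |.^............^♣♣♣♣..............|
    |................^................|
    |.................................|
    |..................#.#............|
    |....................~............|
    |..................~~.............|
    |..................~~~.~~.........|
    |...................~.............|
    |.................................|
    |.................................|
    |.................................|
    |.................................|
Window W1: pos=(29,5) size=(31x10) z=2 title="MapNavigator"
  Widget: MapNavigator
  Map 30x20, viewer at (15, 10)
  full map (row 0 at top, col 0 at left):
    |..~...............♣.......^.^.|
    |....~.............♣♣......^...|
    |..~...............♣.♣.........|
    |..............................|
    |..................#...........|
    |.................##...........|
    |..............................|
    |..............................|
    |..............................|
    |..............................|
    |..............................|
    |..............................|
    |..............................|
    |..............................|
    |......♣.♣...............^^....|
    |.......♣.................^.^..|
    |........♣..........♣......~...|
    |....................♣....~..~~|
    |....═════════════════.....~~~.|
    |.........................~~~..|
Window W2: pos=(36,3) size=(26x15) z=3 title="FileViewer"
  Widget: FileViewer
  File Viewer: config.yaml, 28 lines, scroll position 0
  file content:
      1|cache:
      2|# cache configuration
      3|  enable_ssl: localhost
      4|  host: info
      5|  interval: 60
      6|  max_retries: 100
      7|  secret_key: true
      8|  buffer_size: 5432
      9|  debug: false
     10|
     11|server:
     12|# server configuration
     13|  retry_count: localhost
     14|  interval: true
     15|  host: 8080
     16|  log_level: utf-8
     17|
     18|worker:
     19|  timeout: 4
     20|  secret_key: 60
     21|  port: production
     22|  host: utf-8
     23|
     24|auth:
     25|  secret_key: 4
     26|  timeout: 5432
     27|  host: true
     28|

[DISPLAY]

che:                 ▲┃                               
cache configuration  █┃                               
enable_ssl: localhost░┃                               
host: info           ░┃                               
interval: 60         ░┃                               
max_retries: 100     ░┃━━━━━━━━━━━━━━━━━━━━┓          
secret_key: true     ░┃                    ┃          
buffer_size: 5432    ░┃────────────────────┨          
debug: false         ░┃................... ┃          
                     ░┃...♣............... ┃          
rver:                ▼┃.♣♣.♣...♣.......... ┃          
━━━━━━━━━━━━━━━━━━━━━━┛^♣♣♣♣.............. ┃          
       ┃ ................^................ ┃          
       ┃ ................@................ ┃          
       ┃ ..................#.#............ ┃          
       ┃ ....................~............ ┃          
       ┃ ..................~~............. ┃          


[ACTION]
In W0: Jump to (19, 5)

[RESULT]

che:                 ▲┃                               
cache configuration  █┃                               
enable_ssl: localhost░┃                               
host: info           ░┃                               
interval: 60         ░┃                               
max_retries: 100     ░┃━━━━━━━━━━━━━━━━━━━━┓          
secret_key: true     ░┃                    ┃          
buffer_size: 5432    ░┃────────────────────┨          
debug: false         ░┃.~.~~...........    ┃          
                     ░┃.~.~.~..........    ┃          
rver:                ▼┃..~.............    ┃          
━━━━━━━━━━━━━━━━━━━━━━┛................    ┃          
       ┃...♣♣..........................    ┃          
       ┃....♣♣...........@.............    ┃          
       ┃^....♣.........♣...............    ┃          
       ┃^............♣♣.♣...♣..........    ┃          
       ┃............^♣♣♣♣..............    ┃          


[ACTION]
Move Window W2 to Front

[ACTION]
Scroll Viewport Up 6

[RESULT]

                                                      
                                                      
                                                      
━━━━━━━━━━━━━━━━━━━━━━┓                               
ileViewer             ┃                               
──────────────────────┨                               
che:                 ▲┃                               
cache configuration  █┃                               
enable_ssl: localhost░┃                               
host: info           ░┃                               
interval: 60         ░┃                               
max_retries: 100     ░┃━━━━━━━━━━━━━━━━━━━━┓          
secret_key: true     ░┃                    ┃          
buffer_size: 5432    ░┃────────────────────┨          
debug: false         ░┃.~.~~...........    ┃          
                     ░┃.~.~.~..........    ┃          
rver:                ▼┃..~.............    ┃          


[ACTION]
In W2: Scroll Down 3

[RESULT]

                                                      
                                                      
                                                      
━━━━━━━━━━━━━━━━━━━━━━┓                               
ileViewer             ┃                               
──────────────────────┨                               
host: info           ▲┃                               
interval: 60         ░┃                               
max_retries: 100     █┃                               
secret_key: true     ░┃                               
buffer_size: 5432    ░┃                               
debug: false         ░┃━━━━━━━━━━━━━━━━━━━━┓          
                     ░┃                    ┃          
rver:                ░┃────────────────────┨          
server configuration ░┃.~.~~...........    ┃          
retry_count: localhos░┃.~.~.~..........    ┃          
interval: true       ▼┃..~.............    ┃          


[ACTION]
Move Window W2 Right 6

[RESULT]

                                                      
                                                      
                                                      
   ┏━━━━━━━━━━━━━━━━━━━━━━━━┓                         
   ┃ FileViewer             ┃                         
━━━┠────────────────────────┨                         
ato┃  host: info           ▲┃                         
───┃  interval: 60         ░┃                         
...┃  max_retries: 100     █┃                         
...┃  secret_key: true     ░┃                         
...┃  buffer_size: 5432    ░┃                         
...┃  debug: false         ░┃━━━━━━━━━━━━━━┓          
...┃                       ░┃              ┃          
...┃server:                ░┃──────────────┨          
━━━┃# server configuration ░┃..........    ┃          
   ┃  retry_count: localhos░┃..........    ┃          
   ┃  interval: true       ▼┃..........    ┃          


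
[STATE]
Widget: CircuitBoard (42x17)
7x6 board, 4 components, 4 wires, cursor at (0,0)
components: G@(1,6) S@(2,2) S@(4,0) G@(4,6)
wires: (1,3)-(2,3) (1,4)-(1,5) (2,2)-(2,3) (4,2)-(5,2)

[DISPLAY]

   0 1 2 3 4 5 6                          
0  [.]                                    
                                          
1               ·   · ─ ·   G             
                │                         
2           S ─ ·                         
                                          
3                                         
                                          
4   S       ·               G             
            │                             
5           ·                             
Cursor: (0,0)                             
                                          
                                          
                                          
                                          


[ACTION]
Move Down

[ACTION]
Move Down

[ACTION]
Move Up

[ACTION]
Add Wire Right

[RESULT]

   0 1 2 3 4 5 6                          
0                                         
                                          
1  [.]─ ·       ·   · ─ ·   G             
                │                         
2           S ─ ·                         
                                          
3                                         
                                          
4   S       ·               G             
            │                             
5           ·                             
Cursor: (1,0)                             
                                          
                                          
                                          
                                          


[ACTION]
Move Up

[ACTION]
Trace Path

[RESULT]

   0 1 2 3 4 5 6                          
0  [.]                                    
                                          
1   · ─ ·       ·   · ─ ·   G             
                │                         
2           S ─ ·                         
                                          
3                                         
                                          
4   S       ·               G             
            │                             
5           ·                             
Cursor: (0,0)  Trace: No connections      
                                          
                                          
                                          
                                          


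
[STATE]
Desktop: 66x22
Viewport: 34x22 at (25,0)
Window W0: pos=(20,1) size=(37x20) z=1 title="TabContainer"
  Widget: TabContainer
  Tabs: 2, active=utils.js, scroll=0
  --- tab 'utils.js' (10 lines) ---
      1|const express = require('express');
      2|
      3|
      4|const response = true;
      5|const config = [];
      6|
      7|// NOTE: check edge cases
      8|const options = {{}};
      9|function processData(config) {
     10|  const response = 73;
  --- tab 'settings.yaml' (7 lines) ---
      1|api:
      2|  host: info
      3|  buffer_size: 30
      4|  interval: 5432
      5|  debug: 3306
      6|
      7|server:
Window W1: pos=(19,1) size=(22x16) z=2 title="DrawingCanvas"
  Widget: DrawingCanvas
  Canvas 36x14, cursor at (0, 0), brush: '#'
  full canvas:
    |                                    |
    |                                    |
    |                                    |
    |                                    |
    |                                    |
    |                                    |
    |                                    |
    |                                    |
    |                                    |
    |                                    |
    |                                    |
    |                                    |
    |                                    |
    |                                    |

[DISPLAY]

                                  
━━━━━━━━━━━━━━━┓━━━━━━━━━━━━━━━┓  
ingCanvas      ┃               ┃  
───────────────┨───────────────┨  
               ┃.yaml          ┃  
               ┃───────────────┃  
               ┃ire('express');┃  
               ┃               ┃  
               ┃               ┃  
               ┃e;             ┃  
               ┃               ┃  
               ┃               ┃  
               ┃cases          ┃  
               ┃;              ┃  
               ┃(config) {     ┃  
               ┃3;             ┃  
━━━━━━━━━━━━━━━┛               ┃  
                               ┃  
                               ┃  
                               ┃  
━━━━━━━━━━━━━━━━━━━━━━━━━━━━━━━┛  
                                  


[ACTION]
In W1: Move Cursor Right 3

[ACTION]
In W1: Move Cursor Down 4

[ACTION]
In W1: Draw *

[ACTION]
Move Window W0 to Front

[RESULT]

                                  
━━━━━━━━━━━━━━━━━━━━━━━━━━━━━━━┓  
Container                      ┃  
───────────────────────────────┨  
ls.js]│ settings.yaml          ┃  
───────────────────────────────┃  
t express = require('express');┃  
                               ┃  
                               ┃  
t response = true;             ┃  
t config = [];                 ┃  
                               ┃  
OTE: check edge cases          ┃  
t options = {{}};              ┃  
tion processData(config) {     ┃  
nst response = 73;             ┃  
                               ┃  
                               ┃  
                               ┃  
                               ┃  
━━━━━━━━━━━━━━━━━━━━━━━━━━━━━━━┛  
                                  


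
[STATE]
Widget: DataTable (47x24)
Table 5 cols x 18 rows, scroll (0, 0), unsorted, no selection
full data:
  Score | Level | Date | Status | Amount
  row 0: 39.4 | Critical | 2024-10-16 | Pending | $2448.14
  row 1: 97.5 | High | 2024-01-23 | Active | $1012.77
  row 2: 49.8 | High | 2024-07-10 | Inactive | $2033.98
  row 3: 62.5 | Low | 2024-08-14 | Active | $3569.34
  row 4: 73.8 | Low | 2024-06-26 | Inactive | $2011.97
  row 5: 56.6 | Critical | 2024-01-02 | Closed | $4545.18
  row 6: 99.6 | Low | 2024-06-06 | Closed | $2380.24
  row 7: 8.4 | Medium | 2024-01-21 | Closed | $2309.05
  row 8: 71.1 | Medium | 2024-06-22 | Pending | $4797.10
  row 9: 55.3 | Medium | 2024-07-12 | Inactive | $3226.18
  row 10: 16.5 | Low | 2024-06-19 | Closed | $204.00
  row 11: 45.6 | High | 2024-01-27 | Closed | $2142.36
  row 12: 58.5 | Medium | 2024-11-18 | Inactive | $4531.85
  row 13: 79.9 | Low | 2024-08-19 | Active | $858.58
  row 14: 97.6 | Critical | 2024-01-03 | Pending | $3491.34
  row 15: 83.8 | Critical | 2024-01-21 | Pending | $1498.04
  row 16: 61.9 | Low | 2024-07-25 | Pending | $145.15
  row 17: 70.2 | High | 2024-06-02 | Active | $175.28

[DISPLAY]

Score│Level   │Date      │Status  │Amount      
─────┼────────┼──────────┼────────┼────────    
39.4 │Critical│2024-10-16│Pending │$2448.14    
97.5 │High    │2024-01-23│Active  │$1012.77    
49.8 │High    │2024-07-10│Inactive│$2033.98    
62.5 │Low     │2024-08-14│Active  │$3569.34    
73.8 │Low     │2024-06-26│Inactive│$2011.97    
56.6 │Critical│2024-01-02│Closed  │$4545.18    
99.6 │Low     │2024-06-06│Closed  │$2380.24    
8.4  │Medium  │2024-01-21│Closed  │$2309.05    
71.1 │Medium  │2024-06-22│Pending │$4797.10    
55.3 │Medium  │2024-07-12│Inactive│$3226.18    
16.5 │Low     │2024-06-19│Closed  │$204.00     
45.6 │High    │2024-01-27│Closed  │$2142.36    
58.5 │Medium  │2024-11-18│Inactive│$4531.85    
79.9 │Low     │2024-08-19│Active  │$858.58     
97.6 │Critical│2024-01-03│Pending │$3491.34    
83.8 │Critical│2024-01-21│Pending │$1498.04    
61.9 │Low     │2024-07-25│Pending │$145.15     
70.2 │High    │2024-06-02│Active  │$175.28     
                                               
                                               
                                               
                                               


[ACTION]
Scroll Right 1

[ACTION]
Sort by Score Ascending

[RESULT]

Scor▲│Level   │Date      │Status  │Amount      
─────┼────────┼──────────┼────────┼────────    
8.4  │Medium  │2024-01-21│Closed  │$2309.05    
16.5 │Low     │2024-06-19│Closed  │$204.00     
39.4 │Critical│2024-10-16│Pending │$2448.14    
45.6 │High    │2024-01-27│Closed  │$2142.36    
49.8 │High    │2024-07-10│Inactive│$2033.98    
55.3 │Medium  │2024-07-12│Inactive│$3226.18    
56.6 │Critical│2024-01-02│Closed  │$4545.18    
58.5 │Medium  │2024-11-18│Inactive│$4531.85    
61.9 │Low     │2024-07-25│Pending │$145.15     
62.5 │Low     │2024-08-14│Active  │$3569.34    
70.2 │High    │2024-06-02│Active  │$175.28     
71.1 │Medium  │2024-06-22│Pending │$4797.10    
73.8 │Low     │2024-06-26│Inactive│$2011.97    
79.9 │Low     │2024-08-19│Active  │$858.58     
83.8 │Critical│2024-01-21│Pending │$1498.04    
97.5 │High    │2024-01-23│Active  │$1012.77    
97.6 │Critical│2024-01-03│Pending │$3491.34    
99.6 │Low     │2024-06-06│Closed  │$2380.24    
                                               
                                               
                                               
                                               


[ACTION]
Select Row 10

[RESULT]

Scor▲│Level   │Date      │Status  │Amount      
─────┼────────┼──────────┼────────┼────────    
8.4  │Medium  │2024-01-21│Closed  │$2309.05    
16.5 │Low     │2024-06-19│Closed  │$204.00     
39.4 │Critical│2024-10-16│Pending │$2448.14    
45.6 │High    │2024-01-27│Closed  │$2142.36    
49.8 │High    │2024-07-10│Inactive│$2033.98    
55.3 │Medium  │2024-07-12│Inactive│$3226.18    
56.6 │Critical│2024-01-02│Closed  │$4545.18    
58.5 │Medium  │2024-11-18│Inactive│$4531.85    
61.9 │Low     │2024-07-25│Pending │$145.15     
62.5 │Low     │2024-08-14│Active  │$3569.34    
>0.2 │High    │2024-06-02│Active  │$175.28     
71.1 │Medium  │2024-06-22│Pending │$4797.10    
73.8 │Low     │2024-06-26│Inactive│$2011.97    
79.9 │Low     │2024-08-19│Active  │$858.58     
83.8 │Critical│2024-01-21│Pending │$1498.04    
97.5 │High    │2024-01-23│Active  │$1012.77    
97.6 │Critical│2024-01-03│Pending │$3491.34    
99.6 │Low     │2024-06-06│Closed  │$2380.24    
                                               
                                               
                                               
                                               


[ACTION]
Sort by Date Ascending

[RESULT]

Score│Level   │Date     ▲│Status  │Amount      
─────┼────────┼──────────┼────────┼────────    
56.6 │Critical│2024-01-02│Closed  │$4545.18    
97.6 │Critical│2024-01-03│Pending │$3491.34    
8.4  │Medium  │2024-01-21│Closed  │$2309.05    
83.8 │Critical│2024-01-21│Pending │$1498.04    
97.5 │High    │2024-01-23│Active  │$1012.77    
45.6 │High    │2024-01-27│Closed  │$2142.36    
70.2 │High    │2024-06-02│Active  │$175.28     
99.6 │Low     │2024-06-06│Closed  │$2380.24    
16.5 │Low     │2024-06-19│Closed  │$204.00     
71.1 │Medium  │2024-06-22│Pending │$4797.10    
>3.8 │Low     │2024-06-26│Inactive│$2011.97    
49.8 │High    │2024-07-10│Inactive│$2033.98    
55.3 │Medium  │2024-07-12│Inactive│$3226.18    
61.9 │Low     │2024-07-25│Pending │$145.15     
62.5 │Low     │2024-08-14│Active  │$3569.34    
79.9 │Low     │2024-08-19│Active  │$858.58     
39.4 │Critical│2024-10-16│Pending │$2448.14    
58.5 │Medium  │2024-11-18│Inactive│$4531.85    
                                               
                                               
                                               
                                               


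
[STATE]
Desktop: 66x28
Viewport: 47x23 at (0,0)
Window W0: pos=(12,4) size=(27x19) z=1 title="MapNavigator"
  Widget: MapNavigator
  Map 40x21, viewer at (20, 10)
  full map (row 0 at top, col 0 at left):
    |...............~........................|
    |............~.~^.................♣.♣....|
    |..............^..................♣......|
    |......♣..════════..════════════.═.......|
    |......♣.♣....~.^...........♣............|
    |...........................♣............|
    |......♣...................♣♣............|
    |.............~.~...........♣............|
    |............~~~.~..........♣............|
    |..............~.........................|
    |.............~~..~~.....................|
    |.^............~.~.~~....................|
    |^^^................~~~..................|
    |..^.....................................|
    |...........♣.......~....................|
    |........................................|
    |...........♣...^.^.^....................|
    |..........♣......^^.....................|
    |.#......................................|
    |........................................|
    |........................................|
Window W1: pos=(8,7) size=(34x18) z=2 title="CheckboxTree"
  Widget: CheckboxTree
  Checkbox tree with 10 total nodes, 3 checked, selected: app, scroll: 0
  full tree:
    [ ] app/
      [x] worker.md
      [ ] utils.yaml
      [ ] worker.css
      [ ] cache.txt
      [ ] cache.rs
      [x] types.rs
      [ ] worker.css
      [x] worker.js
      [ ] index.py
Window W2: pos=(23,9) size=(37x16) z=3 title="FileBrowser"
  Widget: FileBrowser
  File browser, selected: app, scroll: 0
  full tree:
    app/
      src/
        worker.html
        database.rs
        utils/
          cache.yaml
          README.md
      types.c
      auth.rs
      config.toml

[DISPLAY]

                                               
                                               
                                               
                                               
            ┏━━━━━━━━━━━━━━━━━━━━━━━━━┓        
            ┃ MapNavigator            ┃        
            ┠─────────────────────────┨        
        ┏━━━━━━━━━━━━━━━━━━━━━━━━━━━━━━━━┓     
        ┃ CheckboxTree                   ┃     
        ┠──────────────┏━━━━━━━━━━━━━━━━━━━━━━━
        ┃>[-] app/     ┃ FileBrowser           
        ┃   [x] worker.┠───────────────────────
        ┃   [ ] utils.y┃> [-] app/             
        ┃   [ ] worker.┃    [+] src/           
        ┃   [ ] cache.t┃    types.c            
        ┃   [ ] cache.r┃    auth.rs            
        ┃   [x] types.r┃    config.toml        
        ┃   [ ] worker.┃                       
        ┃   [x] worker.┃                       
        ┃   [ ] index.p┃                       
        ┃              ┃                       
        ┃              ┃                       
        ┃              ┃                       


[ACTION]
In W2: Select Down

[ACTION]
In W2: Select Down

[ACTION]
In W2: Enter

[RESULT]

                                               
                                               
                                               
                                               
            ┏━━━━━━━━━━━━━━━━━━━━━━━━━┓        
            ┃ MapNavigator            ┃        
            ┠─────────────────────────┨        
        ┏━━━━━━━━━━━━━━━━━━━━━━━━━━━━━━━━┓     
        ┃ CheckboxTree                   ┃     
        ┠──────────────┏━━━━━━━━━━━━━━━━━━━━━━━
        ┃>[-] app/     ┃ FileBrowser           
        ┃   [x] worker.┠───────────────────────
        ┃   [ ] utils.y┃  [-] app/             
        ┃   [ ] worker.┃    [+] src/           
        ┃   [ ] cache.t┃  > types.c            
        ┃   [ ] cache.r┃    auth.rs            
        ┃   [x] types.r┃    config.toml        
        ┃   [ ] worker.┃                       
        ┃   [x] worker.┃                       
        ┃   [ ] index.p┃                       
        ┃              ┃                       
        ┃              ┃                       
        ┃              ┃                       


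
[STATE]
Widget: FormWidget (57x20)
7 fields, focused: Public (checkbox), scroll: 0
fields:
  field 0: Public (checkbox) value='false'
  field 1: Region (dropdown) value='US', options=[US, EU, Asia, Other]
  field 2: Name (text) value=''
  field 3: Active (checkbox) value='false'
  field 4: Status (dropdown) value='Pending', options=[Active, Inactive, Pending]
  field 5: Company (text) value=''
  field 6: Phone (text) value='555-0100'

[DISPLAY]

> Public:     [ ]                                        
  Region:     [US                                      ▼]
  Name:       [                                         ]
  Active:     [ ]                                        
  Status:     [Pending                                 ▼]
  Company:    [                                         ]
  Phone:      [555-0100                                 ]
                                                         
                                                         
                                                         
                                                         
                                                         
                                                         
                                                         
                                                         
                                                         
                                                         
                                                         
                                                         
                                                         


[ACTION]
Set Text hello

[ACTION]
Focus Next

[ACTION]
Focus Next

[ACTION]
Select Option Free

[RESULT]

  Public:     [ ]                                        
  Region:     [US                                      ▼]
> Name:       [                                         ]
  Active:     [ ]                                        
  Status:     [Pending                                 ▼]
  Company:    [                                         ]
  Phone:      [555-0100                                 ]
                                                         
                                                         
                                                         
                                                         
                                                         
                                                         
                                                         
                                                         
                                                         
                                                         
                                                         
                                                         
                                                         


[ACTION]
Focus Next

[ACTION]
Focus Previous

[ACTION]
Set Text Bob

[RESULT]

  Public:     [ ]                                        
  Region:     [US                                      ▼]
> Name:       [Bob                                      ]
  Active:     [ ]                                        
  Status:     [Pending                                 ▼]
  Company:    [                                         ]
  Phone:      [555-0100                                 ]
                                                         
                                                         
                                                         
                                                         
                                                         
                                                         
                                                         
                                                         
                                                         
                                                         
                                                         
                                                         
                                                         


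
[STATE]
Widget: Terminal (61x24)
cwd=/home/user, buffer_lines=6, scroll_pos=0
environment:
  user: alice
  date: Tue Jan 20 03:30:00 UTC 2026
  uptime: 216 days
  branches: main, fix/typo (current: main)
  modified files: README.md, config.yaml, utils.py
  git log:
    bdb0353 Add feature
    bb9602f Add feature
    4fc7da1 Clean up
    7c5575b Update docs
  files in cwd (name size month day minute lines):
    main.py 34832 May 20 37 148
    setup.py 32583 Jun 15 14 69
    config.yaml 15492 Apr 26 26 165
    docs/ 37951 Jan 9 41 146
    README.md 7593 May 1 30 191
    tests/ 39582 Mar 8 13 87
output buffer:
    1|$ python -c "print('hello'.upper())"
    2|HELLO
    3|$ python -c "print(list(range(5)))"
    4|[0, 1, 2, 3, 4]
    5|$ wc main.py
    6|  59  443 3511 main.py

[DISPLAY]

$ python -c "print('hello'.upper())"                         
HELLO                                                        
$ python -c "print(list(range(5)))"                          
[0, 1, 2, 3, 4]                                              
$ wc main.py                                                 
  59  443 3511 main.py                                       
$ █                                                          
                                                             
                                                             
                                                             
                                                             
                                                             
                                                             
                                                             
                                                             
                                                             
                                                             
                                                             
                                                             
                                                             
                                                             
                                                             
                                                             
                                                             


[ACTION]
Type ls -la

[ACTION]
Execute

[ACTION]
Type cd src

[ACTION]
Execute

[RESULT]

$ python -c "print('hello'.upper())"                         
HELLO                                                        
$ python -c "print(list(range(5)))"                          
[0, 1, 2, 3, 4]                                              
$ wc main.py                                                 
  59  443 3511 main.py                                       
$ ls -la                                                     
-rw-r--r--  1 alice group    34832 May 20 10:37 main.py      
-rw-r--r--  1 alice group    32583 Jun 15 10:14 setup.py     
-rw-r--r--  1 alice group    15492 Apr 26 10:26 config.yaml  
drwxr-xr-x  1 alice group    37951 Jan  9 10:41 docs/        
-rw-r--r--  1 alice group     7593 May  1 10:30 README.md    
drwxr-xr-x  1 alice group    39582 Mar  8 10:13 tests/       
$ cd src                                                     
                                                             
$ █                                                          
                                                             
                                                             
                                                             
                                                             
                                                             
                                                             
                                                             
                                                             


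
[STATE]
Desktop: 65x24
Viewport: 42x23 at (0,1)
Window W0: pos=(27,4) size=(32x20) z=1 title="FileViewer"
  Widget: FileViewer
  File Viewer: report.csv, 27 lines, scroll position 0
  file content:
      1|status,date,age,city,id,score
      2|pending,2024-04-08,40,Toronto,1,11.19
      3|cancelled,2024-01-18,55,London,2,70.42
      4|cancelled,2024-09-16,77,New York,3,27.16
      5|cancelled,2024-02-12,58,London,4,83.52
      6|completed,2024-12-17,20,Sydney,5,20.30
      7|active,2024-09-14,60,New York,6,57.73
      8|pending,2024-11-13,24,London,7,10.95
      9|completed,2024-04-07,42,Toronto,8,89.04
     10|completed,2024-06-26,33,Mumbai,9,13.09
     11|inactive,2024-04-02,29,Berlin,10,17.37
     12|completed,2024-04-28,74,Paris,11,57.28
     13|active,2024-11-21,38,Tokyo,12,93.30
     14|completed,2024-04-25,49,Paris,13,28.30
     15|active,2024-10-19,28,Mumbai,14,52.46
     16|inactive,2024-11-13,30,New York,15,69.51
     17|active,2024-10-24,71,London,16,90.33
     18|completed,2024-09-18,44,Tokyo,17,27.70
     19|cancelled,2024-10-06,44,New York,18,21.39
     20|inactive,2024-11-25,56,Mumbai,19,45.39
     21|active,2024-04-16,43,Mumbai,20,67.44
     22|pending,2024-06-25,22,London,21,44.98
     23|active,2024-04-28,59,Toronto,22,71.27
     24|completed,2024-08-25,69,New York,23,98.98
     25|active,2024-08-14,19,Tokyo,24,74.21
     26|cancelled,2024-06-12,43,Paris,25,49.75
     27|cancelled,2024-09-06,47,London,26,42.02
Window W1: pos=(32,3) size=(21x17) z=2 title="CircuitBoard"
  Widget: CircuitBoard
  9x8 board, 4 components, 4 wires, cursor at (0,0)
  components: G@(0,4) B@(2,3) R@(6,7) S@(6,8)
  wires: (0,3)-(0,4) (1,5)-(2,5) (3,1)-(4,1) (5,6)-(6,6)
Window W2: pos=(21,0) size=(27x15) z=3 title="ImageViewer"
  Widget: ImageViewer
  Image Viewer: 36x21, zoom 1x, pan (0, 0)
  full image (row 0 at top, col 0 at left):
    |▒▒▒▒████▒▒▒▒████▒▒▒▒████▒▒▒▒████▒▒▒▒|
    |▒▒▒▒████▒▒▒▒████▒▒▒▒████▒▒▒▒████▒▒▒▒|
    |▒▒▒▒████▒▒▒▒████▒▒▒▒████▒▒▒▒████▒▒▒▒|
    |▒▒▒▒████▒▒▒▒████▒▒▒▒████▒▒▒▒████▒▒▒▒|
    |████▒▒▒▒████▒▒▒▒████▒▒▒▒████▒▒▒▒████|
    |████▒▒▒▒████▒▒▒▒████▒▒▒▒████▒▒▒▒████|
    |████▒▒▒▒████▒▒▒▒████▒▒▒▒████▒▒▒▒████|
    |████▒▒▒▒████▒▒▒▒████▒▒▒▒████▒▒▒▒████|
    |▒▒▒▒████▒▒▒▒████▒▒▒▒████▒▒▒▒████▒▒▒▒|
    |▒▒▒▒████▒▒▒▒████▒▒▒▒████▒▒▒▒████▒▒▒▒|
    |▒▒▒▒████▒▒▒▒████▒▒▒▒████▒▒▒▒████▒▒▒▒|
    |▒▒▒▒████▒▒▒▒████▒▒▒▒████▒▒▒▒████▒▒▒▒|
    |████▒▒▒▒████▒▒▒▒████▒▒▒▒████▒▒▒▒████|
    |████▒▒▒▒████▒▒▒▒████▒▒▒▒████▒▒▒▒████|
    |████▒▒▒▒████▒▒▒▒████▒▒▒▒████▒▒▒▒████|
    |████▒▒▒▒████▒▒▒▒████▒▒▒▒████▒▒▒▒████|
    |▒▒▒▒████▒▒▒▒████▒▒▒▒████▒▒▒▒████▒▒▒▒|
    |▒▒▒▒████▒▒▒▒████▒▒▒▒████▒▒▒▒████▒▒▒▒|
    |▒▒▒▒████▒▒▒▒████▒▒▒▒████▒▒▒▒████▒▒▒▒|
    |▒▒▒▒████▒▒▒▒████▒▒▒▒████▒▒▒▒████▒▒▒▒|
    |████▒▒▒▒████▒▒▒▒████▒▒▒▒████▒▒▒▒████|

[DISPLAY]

                     ┃ ImageViewer        
                     ┠────────────────────
                     ┃▒▒▒▒████▒▒▒▒████▒▒▒▒
                     ┃▒▒▒▒████▒▒▒▒████▒▒▒▒
                     ┃▒▒▒▒████▒▒▒▒████▒▒▒▒
                     ┃▒▒▒▒████▒▒▒▒████▒▒▒▒
                     ┃████▒▒▒▒████▒▒▒▒████
                     ┃████▒▒▒▒████▒▒▒▒████
                     ┃████▒▒▒▒████▒▒▒▒████
                     ┃████▒▒▒▒████▒▒▒▒████
                     ┃▒▒▒▒████▒▒▒▒████▒▒▒▒
                     ┃▒▒▒▒████▒▒▒▒████▒▒▒▒
                     ┃▒▒▒▒████▒▒▒▒████▒▒▒▒
                     ┗━━━━━━━━━━━━━━━━━━━━
                           ┃comp┃4       ·
                           ┃comp┃         
                           ┃inac┃5        
                           ┃comp┃         
                           ┃acti┗━━━━━━━━━
                           ┃completed,2024
                           ┃active,2024-10
                           ┃inactive,2024-
                           ┗━━━━━━━━━━━━━━


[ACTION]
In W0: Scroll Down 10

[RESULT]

                     ┃ ImageViewer        
                     ┠────────────────────
                     ┃▒▒▒▒████▒▒▒▒████▒▒▒▒
                     ┃▒▒▒▒████▒▒▒▒████▒▒▒▒
                     ┃▒▒▒▒████▒▒▒▒████▒▒▒▒
                     ┃▒▒▒▒████▒▒▒▒████▒▒▒▒
                     ┃████▒▒▒▒████▒▒▒▒████
                     ┃████▒▒▒▒████▒▒▒▒████
                     ┃████▒▒▒▒████▒▒▒▒████
                     ┃████▒▒▒▒████▒▒▒▒████
                     ┃▒▒▒▒████▒▒▒▒████▒▒▒▒
                     ┃▒▒▒▒████▒▒▒▒████▒▒▒▒
                     ┃▒▒▒▒████▒▒▒▒████▒▒▒▒
                     ┗━━━━━━━━━━━━━━━━━━━━
                           ┃canc┃4       ·
                           ┃inac┃         
                           ┃acti┃5        
                           ┃pend┃         
                           ┃acti┗━━━━━━━━━
                           ┃completed,2024
                           ┃active,2024-08
                           ┃cancelled,2024
                           ┗━━━━━━━━━━━━━━


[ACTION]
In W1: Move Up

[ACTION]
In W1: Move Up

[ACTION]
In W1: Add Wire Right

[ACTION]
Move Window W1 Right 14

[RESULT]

                     ┃ ImageViewer        
                     ┠────────────────────
                     ┃▒▒▒▒████▒▒▒▒████▒▒▒▒
                     ┃▒▒▒▒████▒▒▒▒████▒▒▒▒
                     ┃▒▒▒▒████▒▒▒▒████▒▒▒▒
                     ┃▒▒▒▒████▒▒▒▒████▒▒▒▒
                     ┃████▒▒▒▒████▒▒▒▒████
                     ┃████▒▒▒▒████▒▒▒▒████
                     ┃████▒▒▒▒████▒▒▒▒████
                     ┃████▒▒▒▒████▒▒▒▒████
                     ┃▒▒▒▒████▒▒▒▒████▒▒▒▒
                     ┃▒▒▒▒████▒▒▒▒████▒▒▒▒
                     ┃▒▒▒▒████▒▒▒▒████▒▒▒▒
                     ┗━━━━━━━━━━━━━━━━━━━━
                           ┃cancelled,2024
                           ┃inactive,2024-
                           ┃active,2024-04
                           ┃pending,2024-0
                           ┃active,2024-04
                           ┃completed,2024
                           ┃active,2024-08
                           ┃cancelled,2024
                           ┗━━━━━━━━━━━━━━
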